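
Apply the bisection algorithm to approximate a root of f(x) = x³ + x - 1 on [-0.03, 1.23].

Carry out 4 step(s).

f(x) = x³ + x - 1
Initial interval: [-0.03, 1.23]

Iteration 1:
  c_1 = (-0.030000 + 1.230000)/2 = 0.600000
  f(c_1) = f(0.600000) = -0.184000
  f(a) × f(c) ≥ 0, new interval: [0.600000, 1.230000]
Iteration 2:
  c_2 = (0.600000 + 1.230000)/2 = 0.915000
  f(c_2) = f(0.915000) = 0.681061
  f(a) × f(c) < 0, new interval: [0.600000, 0.915000]
Iteration 3:
  c_3 = (0.600000 + 0.915000)/2 = 0.757500
  f(c_3) = f(0.757500) = 0.192158
  f(a) × f(c) < 0, new interval: [0.600000, 0.757500]
Iteration 4:
  c_4 = (0.600000 + 0.757500)/2 = 0.678750
  f(c_4) = f(0.678750) = -0.008549
  f(a) × f(c) ≥ 0, new interval: [0.678750, 0.757500]

After 4 iteration(s), the approximation is c_4 = 0.678750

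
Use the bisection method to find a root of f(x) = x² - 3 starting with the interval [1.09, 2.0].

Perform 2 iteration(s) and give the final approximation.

f(x) = x² - 3
Initial interval: [1.09, 2.0]

Iteration 1:
  c_1 = (1.090000 + 2.000000)/2 = 1.545000
  f(c_1) = f(1.545000) = -0.612975
  f(a) × f(c) ≥ 0, new interval: [1.545000, 2.000000]
Iteration 2:
  c_2 = (1.545000 + 2.000000)/2 = 1.772500
  f(c_2) = f(1.772500) = 0.141756
  f(a) × f(c) < 0, new interval: [1.545000, 1.772500]

After 2 iteration(s), the approximation is c_2 = 1.772500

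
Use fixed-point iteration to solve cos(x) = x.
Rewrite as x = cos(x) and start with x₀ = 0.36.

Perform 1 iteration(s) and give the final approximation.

Equation: cos(x) = x
Fixed-point form: x = cos(x)
x₀ = 0.36

x_1 = g(0.360000) = 0.935897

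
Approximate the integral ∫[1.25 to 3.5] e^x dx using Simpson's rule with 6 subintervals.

f(x) = e^x
a = 1.25, b = 3.5, n = 6
h = (b - a)/n = 0.375000

Simpson's rule: (h/3)[f(x₀) + 4f(x₁) + 2f(x₂) + ... + f(xₙ)]

x_0 = 1.2500, f(x_0) = 3.490343, coefficient = 1
x_1 = 1.6250, f(x_1) = 5.078419, coefficient = 4
x_2 = 2.0000, f(x_2) = 7.389056, coefficient = 2
x_3 = 2.3750, f(x_3) = 10.751013, coefficient = 4
x_4 = 2.7500, f(x_4) = 15.642632, coefficient = 2
x_5 = 3.1250, f(x_5) = 22.759895, coefficient = 4
x_6 = 3.5000, f(x_6) = 33.115452, coefficient = 1

I ≈ (0.375000/3) × 237.026480 = 29.628310
Exact value: 29.625109
Error: 0.003201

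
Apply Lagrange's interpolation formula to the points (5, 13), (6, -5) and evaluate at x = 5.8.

Lagrange interpolation formula:
P(x) = Σ yᵢ × Lᵢ(x)
where Lᵢ(x) = Π_{j≠i} (x - xⱼ)/(xᵢ - xⱼ)

L_0(5.8) = (5.8 - 6)/(5 - 6) = 0.200000
L_1(5.8) = (5.8 - 5)/(6 - 5) = 0.800000

P(5.8) = 13×L_0(5.8) + (-5)×L_1(5.8)
P(5.8) = -1.400000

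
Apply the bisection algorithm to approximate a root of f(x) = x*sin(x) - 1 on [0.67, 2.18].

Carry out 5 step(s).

f(x) = x*sin(x) - 1
Initial interval: [0.67, 2.18]

Iteration 1:
  c_1 = (0.670000 + 2.180000)/2 = 1.425000
  f(c_1) = f(1.425000) = 0.409882
  f(a) × f(c) < 0, new interval: [0.670000, 1.425000]
Iteration 2:
  c_2 = (0.670000 + 1.425000)/2 = 1.047500
  f(c_2) = f(1.047500) = -0.092680
  f(a) × f(c) ≥ 0, new interval: [1.047500, 1.425000]
Iteration 3:
  c_3 = (1.047500 + 1.425000)/2 = 1.236250
  f(c_3) = f(1.236250) = 0.167712
  f(a) × f(c) < 0, new interval: [1.047500, 1.236250]
Iteration 4:
  c_4 = (1.047500 + 1.236250)/2 = 1.141875
  f(c_4) = f(1.141875) = 0.038438
  f(a) × f(c) < 0, new interval: [1.047500, 1.141875]
Iteration 5:
  c_5 = (1.047500 + 1.141875)/2 = 1.094688
  f(c_5) = f(1.094688) = -0.027058
  f(a) × f(c) ≥ 0, new interval: [1.094688, 1.141875]

After 5 iteration(s), the approximation is c_5 = 1.094688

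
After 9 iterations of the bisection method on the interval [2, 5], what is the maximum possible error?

Bisection error bound: |error| ≤ (b-a)/2^n
|error| ≤ (5 - 2)/2^9 = 3/2^9
|error| ≤ 0.0058593750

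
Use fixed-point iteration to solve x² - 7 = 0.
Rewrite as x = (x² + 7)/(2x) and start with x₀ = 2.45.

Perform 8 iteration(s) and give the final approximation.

Equation: x² - 7 = 0
Fixed-point form: x = (x² + 7)/(2x)
x₀ = 2.45

x_1 = g(2.450000) = 2.653571
x_2 = g(2.653571) = 2.645763
x_3 = g(2.645763) = 2.645751
x_4 = g(2.645751) = 2.645751
x_5 = g(2.645751) = 2.645751
x_6 = g(2.645751) = 2.645751
x_7 = g(2.645751) = 2.645751
x_8 = g(2.645751) = 2.645751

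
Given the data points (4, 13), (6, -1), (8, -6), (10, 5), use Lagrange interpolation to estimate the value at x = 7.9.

Lagrange interpolation formula:
P(x) = Σ yᵢ × Lᵢ(x)
where Lᵢ(x) = Π_{j≠i} (x - xⱼ)/(xᵢ - xⱼ)

L_0(7.9) = (7.9 - 6)/(4 - 6) × (7.9 - 8)/(4 - 8) × (7.9 - 10)/(4 - 10) = -0.008312
L_1(7.9) = (7.9 - 4)/(6 - 4) × (7.9 - 8)/(6 - 8) × (7.9 - 10)/(6 - 10) = 0.051187
L_2(7.9) = (7.9 - 4)/(8 - 4) × (7.9 - 6)/(8 - 6) × (7.9 - 10)/(8 - 10) = 0.972563
L_3(7.9) = (7.9 - 4)/(10 - 4) × (7.9 - 6)/(10 - 6) × (7.9 - 8)/(10 - 8) = -0.015437

P(7.9) = 13×L_0(7.9) + (-1)×L_1(7.9) + (-6)×L_2(7.9) + 5×L_3(7.9)
P(7.9) = -6.071813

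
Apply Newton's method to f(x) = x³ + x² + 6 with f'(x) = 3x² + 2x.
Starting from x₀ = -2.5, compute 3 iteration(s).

f(x) = x³ + x² + 6
f'(x) = 3x² + 2x
x₀ = -2.5

Newton-Raphson formula: x_{n+1} = x_n - f(x_n)/f'(x_n)

Iteration 1:
  f(-2.500000) = -3.375000
  f'(-2.500000) = 13.750000
  x_1 = -2.500000 - (-3.375000)/13.750000 = -2.254545
Iteration 2:
  f(-2.254545) = -0.376823
  f'(-2.254545) = 10.739835
  x_2 = -2.254545 - (-0.376823)/10.739835 = -2.219459
Iteration 3:
  f(-2.219459) = -0.007052
  f'(-2.219459) = 10.339076
  x_3 = -2.219459 - (-0.007052)/10.339076 = -2.218777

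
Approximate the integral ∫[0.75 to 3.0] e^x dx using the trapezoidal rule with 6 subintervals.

f(x) = e^x
a = 0.75, b = 3.0, n = 6
h = (b - a)/n = 0.375000

Trapezoidal rule: (h/2)[f(x₀) + 2f(x₁) + 2f(x₂) + ... + f(xₙ)]

x_0 = 0.7500, f(x_0) = 2.117000, coefficient = 1
x_1 = 1.1250, f(x_1) = 3.080217, coefficient = 2
x_2 = 1.5000, f(x_2) = 4.481689, coefficient = 2
x_3 = 1.8750, f(x_3) = 6.520819, coefficient = 2
x_4 = 2.2500, f(x_4) = 9.487736, coefficient = 2
x_5 = 2.6250, f(x_5) = 13.804574, coefficient = 2
x_6 = 3.0000, f(x_6) = 20.085537, coefficient = 1

I ≈ (0.375000/2) × 96.952607 = 18.178614
Exact value: 17.968537
Error: 0.210077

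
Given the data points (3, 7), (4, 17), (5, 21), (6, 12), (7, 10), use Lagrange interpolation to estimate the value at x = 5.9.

Lagrange interpolation formula:
P(x) = Σ yᵢ × Lᵢ(x)
where Lᵢ(x) = Π_{j≠i} (x - xⱼ)/(xᵢ - xⱼ)

L_0(5.9) = (5.9 - 4)/(3 - 4) × (5.9 - 5)/(3 - 5) × (5.9 - 6)/(3 - 6) × (5.9 - 7)/(3 - 7) = 0.007837
L_1(5.9) = (5.9 - 3)/(4 - 3) × (5.9 - 5)/(4 - 5) × (5.9 - 6)/(4 - 6) × (5.9 - 7)/(4 - 7) = -0.047850
L_2(5.9) = (5.9 - 3)/(5 - 3) × (5.9 - 4)/(5 - 4) × (5.9 - 6)/(5 - 6) × (5.9 - 7)/(5 - 7) = 0.151525
L_3(5.9) = (5.9 - 3)/(6 - 3) × (5.9 - 4)/(6 - 4) × (5.9 - 5)/(6 - 5) × (5.9 - 7)/(6 - 7) = 0.909150
L_4(5.9) = (5.9 - 3)/(7 - 3) × (5.9 - 4)/(7 - 4) × (5.9 - 5)/(7 - 5) × (5.9 - 6)/(7 - 6) = -0.020662

P(5.9) = 7×L_0(5.9) + 17×L_1(5.9) + 21×L_2(5.9) + 12×L_3(5.9) + 10×L_4(5.9)
P(5.9) = 13.126612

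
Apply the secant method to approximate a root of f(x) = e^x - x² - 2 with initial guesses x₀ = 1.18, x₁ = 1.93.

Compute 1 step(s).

f(x) = e^x - x² - 2
x₀ = 1.18, x₁ = 1.93

Secant formula: x_{n+1} = x_n - f(x_n)(x_n - x_{n-1})/(f(x_n) - f(x_{n-1}))

Iteration 1:
  f(1.180000) = -0.138026
  f(1.930000) = 1.164610
  x_2 = 1.930000 - 1.164610×(1.930000 - 1.180000)/(1.164610 - (-0.138026))
       = 1.259469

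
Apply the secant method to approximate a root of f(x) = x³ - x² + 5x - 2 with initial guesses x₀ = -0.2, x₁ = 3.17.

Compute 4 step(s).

f(x) = x³ - x² + 5x - 2
x₀ = -0.2, x₁ = 3.17

Secant formula: x_{n+1} = x_n - f(x_n)(x_n - x_{n-1})/(f(x_n) - f(x_{n-1}))

Iteration 1:
  f(-0.200000) = -3.048000
  f(3.170000) = 35.656113
  x_2 = 3.170000 - 35.656113×(3.170000 - (-0.200000))/(35.656113 - (-3.048000))
       = 0.065392
Iteration 2:
  f(3.170000) = 35.656113
  f(0.065392) = -1.677037
  x_3 = 0.065392 - (-1.677037)×(0.065392 - 3.170000)/(-1.677037 - 35.656113)
       = 0.204854
Iteration 3:
  f(0.065392) = -1.677037
  f(0.204854) = -1.009100
  x_4 = 0.204854 - (-1.009100)×(0.204854 - 0.065392)/(-1.009100 - (-1.677037))
       = 0.415548
Iteration 4:
  f(0.204854) = -1.009100
  f(0.415548) = -0.023181
  x_5 = 0.415548 - (-0.023181)×(0.415548 - 0.204854)/(-0.023181 - (-1.009100))
       = 0.420502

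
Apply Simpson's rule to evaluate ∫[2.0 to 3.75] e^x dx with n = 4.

f(x) = e^x
a = 2.0, b = 3.75, n = 4
h = (b - a)/n = 0.437500

Simpson's rule: (h/3)[f(x₀) + 4f(x₁) + 2f(x₂) + ... + f(xₙ)]

x_0 = 2.0000, f(x_0) = 7.389056, coefficient = 1
x_1 = 2.4375, f(x_1) = 11.444394, coefficient = 4
x_2 = 2.8750, f(x_2) = 17.725424, coefficient = 2
x_3 = 3.3125, f(x_3) = 27.453674, coefficient = 4
x_4 = 3.7500, f(x_4) = 42.521082, coefficient = 1

I ≈ (0.437500/3) × 240.953258 = 35.139017
Exact value: 35.132026
Error: 0.006991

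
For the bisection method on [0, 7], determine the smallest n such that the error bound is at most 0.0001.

We need (b-a)/2^n ≤ 0.0001
(7 - 0)/2^n ≤ 0.0001
7/2^n ≤ 0.0001
2^n ≥ 70000
n ≥ log₂(70000) = 16.10
n ≥ 17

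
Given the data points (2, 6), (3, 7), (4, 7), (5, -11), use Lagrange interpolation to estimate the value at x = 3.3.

Lagrange interpolation formula:
P(x) = Σ yᵢ × Lᵢ(x)
where Lᵢ(x) = Π_{j≠i} (x - xⱼ)/(xᵢ - xⱼ)

L_0(3.3) = (3.3 - 3)/(2 - 3) × (3.3 - 4)/(2 - 4) × (3.3 - 5)/(2 - 5) = -0.059500
L_1(3.3) = (3.3 - 2)/(3 - 2) × (3.3 - 4)/(3 - 4) × (3.3 - 5)/(3 - 5) = 0.773500
L_2(3.3) = (3.3 - 2)/(4 - 2) × (3.3 - 3)/(4 - 3) × (3.3 - 5)/(4 - 5) = 0.331500
L_3(3.3) = (3.3 - 2)/(5 - 2) × (3.3 - 3)/(5 - 3) × (3.3 - 4)/(5 - 4) = -0.045500

P(3.3) = 6×L_0(3.3) + 7×L_1(3.3) + 7×L_2(3.3) + (-11)×L_3(3.3)
P(3.3) = 7.878500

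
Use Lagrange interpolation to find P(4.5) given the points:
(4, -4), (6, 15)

Lagrange interpolation formula:
P(x) = Σ yᵢ × Lᵢ(x)
where Lᵢ(x) = Π_{j≠i} (x - xⱼ)/(xᵢ - xⱼ)

L_0(4.5) = (4.5 - 6)/(4 - 6) = 0.750000
L_1(4.5) = (4.5 - 4)/(6 - 4) = 0.250000

P(4.5) = (-4)×L_0(4.5) + 15×L_1(4.5)
P(4.5) = 0.750000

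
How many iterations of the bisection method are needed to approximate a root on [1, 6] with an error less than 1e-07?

We need (b-a)/2^n ≤ 1e-07
(6 - 1)/2^n ≤ 1e-07
5/2^n ≤ 1e-07
2^n ≥ 50000000
n ≥ log₂(50000000) = 25.58
n ≥ 26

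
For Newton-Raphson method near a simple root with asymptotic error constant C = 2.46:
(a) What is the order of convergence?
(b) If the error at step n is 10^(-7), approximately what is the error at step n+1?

(a) Newton-Raphson has quadratic (order 2) convergence near simple roots.
    This means |e_{n+1}| ≈ C|e_n|².

(b) With |e_n| = 10^(-7) and C = 2.46:
    |e_{n+1}| ≈ 2.46 × (10^(-7))² = 2.46 × 10^(-14)

(a) 2 (quadratic); (b) |e_{n+1}| ≈ 2.460e-14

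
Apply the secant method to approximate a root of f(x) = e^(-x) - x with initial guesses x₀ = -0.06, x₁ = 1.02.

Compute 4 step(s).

f(x) = e^(-x) - x
x₀ = -0.06, x₁ = 1.02

Secant formula: x_{n+1} = x_n - f(x_n)(x_n - x_{n-1})/(f(x_n) - f(x_{n-1}))

Iteration 1:
  f(-0.060000) = 1.121837
  f(1.020000) = -0.659405
  x_2 = 1.020000 - (-0.659405)×(1.020000 - (-0.060000))/(-0.659405 - 1.121837)
       = 0.620190
Iteration 2:
  f(1.020000) = -0.659405
  f(0.620190) = -0.082348
  x_3 = 0.620190 - (-0.082348)×(0.620190 - 1.020000)/(-0.082348 - (-0.659405))
       = 0.563136
Iteration 3:
  f(0.620190) = -0.082348
  f(0.563136) = 0.006285
  x_4 = 0.563136 - 0.006285×(0.563136 - 0.620190)/(0.006285 - (-0.082348))
       = 0.567181
Iteration 4:
  f(0.563136) = 0.006285
  f(0.567181) = -0.000060
  x_5 = 0.567181 - (-0.000060)×(0.567181 - 0.563136)/(-0.000060 - 0.006285)
       = 0.567143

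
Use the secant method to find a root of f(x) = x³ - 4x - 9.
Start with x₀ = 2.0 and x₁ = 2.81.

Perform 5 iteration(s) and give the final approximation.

f(x) = x³ - 4x - 9
x₀ = 2.0, x₁ = 2.81

Secant formula: x_{n+1} = x_n - f(x_n)(x_n - x_{n-1})/(f(x_n) - f(x_{n-1}))

Iteration 1:
  f(2.000000) = -9.000000
  f(2.810000) = 1.948041
  x_2 = 2.810000 - 1.948041×(2.810000 - 2.000000)/(1.948041 - (-9.000000))
       = 2.665873
Iteration 2:
  f(2.810000) = 1.948041
  f(2.665873) = -0.717463
  x_3 = 2.665873 - (-0.717463)×(2.665873 - 2.810000)/(-0.717463 - 1.948041)
       = 2.704667
Iteration 3:
  f(2.665873) = -0.717463
  f(2.704667) = -0.033428
  x_4 = 2.704667 - (-0.033428)×(2.704667 - 2.665873)/(-0.033428 - (-0.717463))
       = 2.706563
Iteration 4:
  f(2.704667) = -0.033428
  f(2.706563) = 0.000623
  x_5 = 2.706563 - 0.000623×(2.706563 - 2.704667)/(0.000623 - (-0.033428))
       = 2.706528
Iteration 5:
  f(2.706563) = 0.000623
  f(2.706528) = -0.000001
  x_6 = 2.706528 - (-0.000001)×(2.706528 - 2.706563)/(-0.000001 - 0.000623)
       = 2.706528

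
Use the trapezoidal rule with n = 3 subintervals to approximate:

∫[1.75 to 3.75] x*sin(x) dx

f(x) = x*sin(x)
a = 1.75, b = 3.75, n = 3
h = (b - a)/n = 0.666667

Trapezoidal rule: (h/2)[f(x₀) + 2f(x₁) + 2f(x₂) + ... + f(xₙ)]

x_0 = 1.7500, f(x_0) = 1.721975, coefficient = 1
x_1 = 2.4167, f(x_1) = 1.602443, coefficient = 2
x_2 = 3.0833, f(x_2) = 0.179531, coefficient = 2
x_3 = 3.7500, f(x_3) = -2.143355, coefficient = 1

I ≈ (0.666667/2) × 3.142570 = 1.047523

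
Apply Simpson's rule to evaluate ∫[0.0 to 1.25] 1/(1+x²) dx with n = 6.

f(x) = 1/(1+x²)
a = 0.0, b = 1.25, n = 6
h = (b - a)/n = 0.208333

Simpson's rule: (h/3)[f(x₀) + 4f(x₁) + 2f(x₂) + ... + f(xₙ)]

x_0 = 0.0000, f(x_0) = 1.000000, coefficient = 1
x_1 = 0.2083, f(x_1) = 0.958403, coefficient = 4
x_2 = 0.4167, f(x_2) = 0.852071, coefficient = 2
x_3 = 0.6250, f(x_3) = 0.719101, coefficient = 4
x_4 = 0.8333, f(x_4) = 0.590164, coefficient = 2
x_5 = 1.0417, f(x_5) = 0.479600, coefficient = 4
x_6 = 1.2500, f(x_6) = 0.390244, coefficient = 1

I ≈ (0.208333/3) × 12.903130 = 0.896051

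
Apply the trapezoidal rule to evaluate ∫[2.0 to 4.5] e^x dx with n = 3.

f(x) = e^x
a = 2.0, b = 4.5, n = 3
h = (b - a)/n = 0.833333

Trapezoidal rule: (h/2)[f(x₀) + 2f(x₁) + 2f(x₂) + ... + f(xₙ)]

x_0 = 2.0000, f(x_0) = 7.389056, coefficient = 1
x_1 = 2.8333, f(x_1) = 17.002040, coefficient = 2
x_2 = 3.6667, f(x_2) = 39.121284, coefficient = 2
x_3 = 4.5000, f(x_3) = 90.017131, coefficient = 1

I ≈ (0.833333/2) × 209.652835 = 87.355348
Exact value: 82.628075
Error: 4.727273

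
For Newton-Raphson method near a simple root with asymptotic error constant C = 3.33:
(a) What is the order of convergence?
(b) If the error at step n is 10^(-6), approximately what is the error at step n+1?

(a) Newton-Raphson has quadratic (order 2) convergence near simple roots.
    This means |e_{n+1}| ≈ C|e_n|².

(b) With |e_n| = 10^(-6) and C = 3.33:
    |e_{n+1}| ≈ 3.33 × (10^(-6))² = 3.33 × 10^(-12)

(a) 2 (quadratic); (b) |e_{n+1}| ≈ 3.330e-12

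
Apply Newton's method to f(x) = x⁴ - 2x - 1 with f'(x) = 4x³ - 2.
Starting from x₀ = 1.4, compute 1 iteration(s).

f(x) = x⁴ - 2x - 1
f'(x) = 4x³ - 2
x₀ = 1.4

Newton-Raphson formula: x_{n+1} = x_n - f(x_n)/f'(x_n)

Iteration 1:
  f(1.400000) = 0.041600
  f'(1.400000) = 8.976000
  x_1 = 1.400000 - 0.041600/8.976000 = 1.395365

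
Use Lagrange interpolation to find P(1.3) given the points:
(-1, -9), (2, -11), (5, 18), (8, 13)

Lagrange interpolation formula:
P(x) = Σ yᵢ × Lᵢ(x)
where Lᵢ(x) = Π_{j≠i} (x - xⱼ)/(xᵢ - xⱼ)

L_0(1.3) = (1.3 - 2)/(-1 - 2) × (1.3 - 5)/(-1 - 5) × (1.3 - 8)/(-1 - 8) = 0.107117
L_1(1.3) = (1.3 - (-1))/(2 - (-1)) × (1.3 - 5)/(2 - 5) × (1.3 - 8)/(2 - 8) = 1.055870
L_2(1.3) = (1.3 - (-1))/(5 - (-1)) × (1.3 - 2)/(5 - 2) × (1.3 - 8)/(5 - 8) = -0.199759
L_3(1.3) = (1.3 - (-1))/(8 - (-1)) × (1.3 - 2)/(8 - 2) × (1.3 - 5)/(8 - 5) = 0.036772

P(1.3) = (-9)×L_0(1.3) + (-11)×L_1(1.3) + 18×L_2(1.3) + 13×L_3(1.3)
P(1.3) = -15.696265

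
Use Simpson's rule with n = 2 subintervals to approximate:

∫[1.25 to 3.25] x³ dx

f(x) = x³
a = 1.25, b = 3.25, n = 2
h = (b - a)/n = 1.000000

Simpson's rule: (h/3)[f(x₀) + 4f(x₁) + 2f(x₂) + ... + f(xₙ)]

x_0 = 1.2500, f(x_0) = 1.953125, coefficient = 1
x_1 = 2.2500, f(x_1) = 11.390625, coefficient = 4
x_2 = 3.2500, f(x_2) = 34.328125, coefficient = 1

I ≈ (1.000000/3) × 81.843750 = 27.281250
Exact value: 27.281250
Error: 0.000000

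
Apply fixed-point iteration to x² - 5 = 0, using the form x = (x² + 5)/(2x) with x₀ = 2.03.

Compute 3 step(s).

Equation: x² - 5 = 0
Fixed-point form: x = (x² + 5)/(2x)
x₀ = 2.03

x_1 = g(2.030000) = 2.246527
x_2 = g(2.246527) = 2.236092
x_3 = g(2.236092) = 2.236068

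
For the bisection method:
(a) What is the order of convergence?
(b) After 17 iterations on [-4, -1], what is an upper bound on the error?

(a) Bisection has linear (order 1) convergence; the error is halved each step.

(b) Error bound = (b-a)/2^n = (-1 - (-4))/2^{17}
    = 3/2^{17}

(a) 1 (linear); (b) error ≤ 2.29e-05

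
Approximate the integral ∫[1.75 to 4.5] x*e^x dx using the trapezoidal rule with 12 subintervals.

f(x) = x*e^x
a = 1.75, b = 4.5, n = 12
h = (b - a)/n = 0.229167

Trapezoidal rule: (h/2)[f(x₀) + 2f(x₁) + 2f(x₂) + ... + f(xₙ)]

x_0 = 1.7500, f(x_0) = 10.070555, coefficient = 1
x_1 = 1.9792, f(x_1) = 14.322655, coefficient = 2
x_2 = 2.2083, f(x_2) = 20.097017, coefficient = 2
x_3 = 2.4375, f(x_3) = 27.895710, coefficient = 2
x_4 = 2.6667, f(x_4) = 38.378443, coefficient = 2
x_5 = 2.8958, f(x_5) = 52.410463, coefficient = 2
x_6 = 3.1250, f(x_6) = 71.124672, coefficient = 2
x_7 = 3.3542, f(x_7) = 96.002096, coefficient = 2
x_8 = 3.5833, f(x_8) = 128.976059, coefficient = 2
x_9 = 3.8125, f(x_9) = 172.566927, coefficient = 2
x_10 = 4.0417, f(x_10) = 230.056243, coefficient = 2
x_11 = 4.2708, f(x_11) = 305.711639, coefficient = 2
x_12 = 4.5000, f(x_12) = 405.077091, coefficient = 1

I ≈ (0.229167/2) × 2730.231495 = 312.839026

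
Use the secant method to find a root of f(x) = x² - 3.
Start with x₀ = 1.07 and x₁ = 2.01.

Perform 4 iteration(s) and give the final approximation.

f(x) = x² - 3
x₀ = 1.07, x₁ = 2.01

Secant formula: x_{n+1} = x_n - f(x_n)(x_n - x_{n-1})/(f(x_n) - f(x_{n-1}))

Iteration 1:
  f(1.070000) = -1.855100
  f(2.010000) = 1.040100
  x_2 = 2.010000 - 1.040100×(2.010000 - 1.070000)/(1.040100 - (-1.855100))
       = 1.672305
Iteration 2:
  f(2.010000) = 1.040100
  f(1.672305) = -0.203395
  x_3 = 1.672305 - (-0.203395)×(1.672305 - 2.010000)/(-0.203395 - 1.040100)
       = 1.727541
Iteration 3:
  f(1.672305) = -0.203395
  f(1.727541) = -0.015602
  x_4 = 1.727541 - (-0.015602)×(1.727541 - 1.672305)/(-0.015602 - (-0.203395))
       = 1.732130
Iteration 4:
  f(1.727541) = -0.015602
  f(1.732130) = 0.000275
  x_5 = 1.732130 - 0.000275×(1.732130 - 1.727541)/(0.000275 - (-0.015602))
       = 1.732051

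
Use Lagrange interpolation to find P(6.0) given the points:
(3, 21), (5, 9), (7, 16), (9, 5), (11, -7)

Lagrange interpolation formula:
P(x) = Σ yᵢ × Lᵢ(x)
where Lᵢ(x) = Π_{j≠i} (x - xⱼ)/(xᵢ - xⱼ)

L_0(6.0) = (6.0 - 5)/(3 - 5) × (6.0 - 7)/(3 - 7) × (6.0 - 9)/(3 - 9) × (6.0 - 11)/(3 - 11) = -0.039062
L_1(6.0) = (6.0 - 3)/(5 - 3) × (6.0 - 7)/(5 - 7) × (6.0 - 9)/(5 - 9) × (6.0 - 11)/(5 - 11) = 0.468750
L_2(6.0) = (6.0 - 3)/(7 - 3) × (6.0 - 5)/(7 - 5) × (6.0 - 9)/(7 - 9) × (6.0 - 11)/(7 - 11) = 0.703125
L_3(6.0) = (6.0 - 3)/(9 - 3) × (6.0 - 5)/(9 - 5) × (6.0 - 7)/(9 - 7) × (6.0 - 11)/(9 - 11) = -0.156250
L_4(6.0) = (6.0 - 3)/(11 - 3) × (6.0 - 5)/(11 - 5) × (6.0 - 7)/(11 - 7) × (6.0 - 9)/(11 - 9) = 0.023438

P(6.0) = 21×L_0(6.0) + 9×L_1(6.0) + 16×L_2(6.0) + 5×L_3(6.0) + (-7)×L_4(6.0)
P(6.0) = 13.703125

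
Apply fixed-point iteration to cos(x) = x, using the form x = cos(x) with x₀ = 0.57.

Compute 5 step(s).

Equation: cos(x) = x
Fixed-point form: x = cos(x)
x₀ = 0.57

x_1 = g(0.570000) = 0.841901
x_2 = g(0.841901) = 0.666046
x_3 = g(0.666046) = 0.786271
x_4 = g(0.786271) = 0.706489
x_5 = g(0.706489) = 0.760646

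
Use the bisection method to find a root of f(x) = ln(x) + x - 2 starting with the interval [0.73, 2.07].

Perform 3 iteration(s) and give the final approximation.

f(x) = ln(x) + x - 2
Initial interval: [0.73, 2.07]

Iteration 1:
  c_1 = (0.730000 + 2.070000)/2 = 1.400000
  f(c_1) = f(1.400000) = -0.263528
  f(a) × f(c) ≥ 0, new interval: [1.400000, 2.070000]
Iteration 2:
  c_2 = (1.400000 + 2.070000)/2 = 1.735000
  f(c_2) = f(1.735000) = 0.286007
  f(a) × f(c) < 0, new interval: [1.400000, 1.735000]
Iteration 3:
  c_3 = (1.400000 + 1.735000)/2 = 1.567500
  f(c_3) = f(1.567500) = 0.016982
  f(a) × f(c) < 0, new interval: [1.400000, 1.567500]

After 3 iteration(s), the approximation is c_3 = 1.567500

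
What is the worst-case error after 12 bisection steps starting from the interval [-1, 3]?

Bisection error bound: |error| ≤ (b-a)/2^n
|error| ≤ (3 - (-1))/2^12 = 4/2^12
|error| ≤ 0.0009765625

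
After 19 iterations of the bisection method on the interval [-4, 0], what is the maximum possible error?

Bisection error bound: |error| ≤ (b-a)/2^n
|error| ≤ (0 - (-4))/2^19 = 4/2^19
|error| ≤ 0.0000076294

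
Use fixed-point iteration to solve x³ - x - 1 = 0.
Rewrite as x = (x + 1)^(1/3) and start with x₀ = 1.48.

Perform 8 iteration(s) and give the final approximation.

Equation: x³ - x - 1 = 0
Fixed-point form: x = (x + 1)^(1/3)
x₀ = 1.48

x_1 = g(1.480000) = 1.353580
x_2 = g(1.353580) = 1.330178
x_3 = g(1.330178) = 1.325754
x_4 = g(1.325754) = 1.324915
x_5 = g(1.324915) = 1.324755
x_6 = g(1.324755) = 1.324725
x_7 = g(1.324725) = 1.324719
x_8 = g(1.324719) = 1.324718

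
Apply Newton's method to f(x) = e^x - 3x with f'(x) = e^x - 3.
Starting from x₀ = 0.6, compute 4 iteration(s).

f(x) = e^x - 3x
f'(x) = e^x - 3
x₀ = 0.6

Newton-Raphson formula: x_{n+1} = x_n - f(x_n)/f'(x_n)

Iteration 1:
  f(0.600000) = 0.022119
  f'(0.600000) = -1.177881
  x_1 = 0.600000 - 0.022119/(-1.177881) = 0.618778
Iteration 2:
  f(0.618778) = 0.000323
  f'(0.618778) = -1.143341
  x_2 = 0.618778 - 0.000323/(-1.143341) = 0.619061
Iteration 3:
  f(0.619061) = 0.000000
  f'(0.619061) = -1.142816
  x_3 = 0.619061 - 0.000000/(-1.142816) = 0.619061
Iteration 4:
  f(0.619061) = 0.000000
  f'(0.619061) = -1.142816
  x_4 = 0.619061 - 0.000000/(-1.142816) = 0.619061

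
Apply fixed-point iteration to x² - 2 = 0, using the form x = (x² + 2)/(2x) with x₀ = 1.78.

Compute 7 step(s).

Equation: x² - 2 = 0
Fixed-point form: x = (x² + 2)/(2x)
x₀ = 1.78

x_1 = g(1.780000) = 1.451798
x_2 = g(1.451798) = 1.414700
x_3 = g(1.414700) = 1.414214
x_4 = g(1.414214) = 1.414214
x_5 = g(1.414214) = 1.414214
x_6 = g(1.414214) = 1.414214
x_7 = g(1.414214) = 1.414214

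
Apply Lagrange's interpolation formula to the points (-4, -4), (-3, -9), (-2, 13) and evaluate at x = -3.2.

Lagrange interpolation formula:
P(x) = Σ yᵢ × Lᵢ(x)
where Lᵢ(x) = Π_{j≠i} (x - xⱼ)/(xᵢ - xⱼ)

L_0(-3.2) = (-3.2 - (-3))/(-4 - (-3)) × (-3.2 - (-2))/(-4 - (-2)) = 0.120000
L_1(-3.2) = (-3.2 - (-4))/(-3 - (-4)) × (-3.2 - (-2))/(-3 - (-2)) = 0.960000
L_2(-3.2) = (-3.2 - (-4))/(-2 - (-4)) × (-3.2 - (-3))/(-2 - (-3)) = -0.080000

P(-3.2) = (-4)×L_0(-3.2) + (-9)×L_1(-3.2) + 13×L_2(-3.2)
P(-3.2) = -10.160000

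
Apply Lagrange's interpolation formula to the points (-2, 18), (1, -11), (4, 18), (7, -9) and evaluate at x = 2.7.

Lagrange interpolation formula:
P(x) = Σ yᵢ × Lᵢ(x)
where Lᵢ(x) = Π_{j≠i} (x - xⱼ)/(xᵢ - xⱼ)

L_0(2.7) = (2.7 - 1)/(-2 - 1) × (2.7 - 4)/(-2 - 4) × (2.7 - 7)/(-2 - 7) = -0.058660
L_1(2.7) = (2.7 - (-2))/(1 - (-2)) × (2.7 - 4)/(1 - 4) × (2.7 - 7)/(1 - 7) = 0.486537
L_2(2.7) = (2.7 - (-2))/(4 - (-2)) × (2.7 - 1)/(4 - 1) × (2.7 - 7)/(4 - 7) = 0.636241
L_3(2.7) = (2.7 - (-2))/(7 - (-2)) × (2.7 - 1)/(7 - 1) × (2.7 - 4)/(7 - 4) = -0.064117

P(2.7) = 18×L_0(2.7) + (-11)×L_1(2.7) + 18×L_2(2.7) + (-9)×L_3(2.7)
P(2.7) = 5.621593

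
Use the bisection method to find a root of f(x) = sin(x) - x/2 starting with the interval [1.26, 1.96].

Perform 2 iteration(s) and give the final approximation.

f(x) = sin(x) - x/2
Initial interval: [1.26, 1.96]

Iteration 1:
  c_1 = (1.260000 + 1.960000)/2 = 1.610000
  f(c_1) = f(1.610000) = 0.194232
  f(a) × f(c) ≥ 0, new interval: [1.610000, 1.960000]
Iteration 2:
  c_2 = (1.610000 + 1.960000)/2 = 1.785000
  f(c_2) = f(1.785000) = 0.084646
  f(a) × f(c) ≥ 0, new interval: [1.785000, 1.960000]

After 2 iteration(s), the approximation is c_2 = 1.785000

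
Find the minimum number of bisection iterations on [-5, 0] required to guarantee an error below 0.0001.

We need (b-a)/2^n ≤ 0.0001
(0 - (-5))/2^n ≤ 0.0001
5/2^n ≤ 0.0001
2^n ≥ 50000
n ≥ log₂(50000) = 15.61
n ≥ 16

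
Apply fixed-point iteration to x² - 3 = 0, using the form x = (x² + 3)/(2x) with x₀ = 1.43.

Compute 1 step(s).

Equation: x² - 3 = 0
Fixed-point form: x = (x² + 3)/(2x)
x₀ = 1.43

x_1 = g(1.430000) = 1.763951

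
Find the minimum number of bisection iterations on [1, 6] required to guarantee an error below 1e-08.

We need (b-a)/2^n ≤ 1e-08
(6 - 1)/2^n ≤ 1e-08
5/2^n ≤ 1e-08
2^n ≥ 500000000
n ≥ log₂(500000000) = 28.90
n ≥ 29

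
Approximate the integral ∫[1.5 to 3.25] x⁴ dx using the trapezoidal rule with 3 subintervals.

f(x) = x⁴
a = 1.5, b = 3.25, n = 3
h = (b - a)/n = 0.583333

Trapezoidal rule: (h/2)[f(x₀) + 2f(x₁) + 2f(x₂) + ... + f(xₙ)]

x_0 = 1.5000, f(x_0) = 5.062500, coefficient = 1
x_1 = 2.0833, f(x_1) = 18.838011, coefficient = 2
x_2 = 2.6667, f(x_2) = 50.567901, coefficient = 2
x_3 = 3.2500, f(x_3) = 111.566406, coefficient = 1

I ≈ (0.583333/2) × 255.440731 = 74.503547
Exact value: 70.999414
Error: 3.504133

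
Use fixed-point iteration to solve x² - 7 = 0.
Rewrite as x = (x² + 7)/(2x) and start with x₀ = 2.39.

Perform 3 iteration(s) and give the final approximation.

Equation: x² - 7 = 0
Fixed-point form: x = (x² + 7)/(2x)
x₀ = 2.39

x_1 = g(2.390000) = 2.659435
x_2 = g(2.659435) = 2.645787
x_3 = g(2.645787) = 2.645751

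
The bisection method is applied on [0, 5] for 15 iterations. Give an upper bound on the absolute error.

Bisection error bound: |error| ≤ (b-a)/2^n
|error| ≤ (5 - 0)/2^15 = 5/2^15
|error| ≤ 0.0001525879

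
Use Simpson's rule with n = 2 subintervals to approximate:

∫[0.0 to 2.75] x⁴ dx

f(x) = x⁴
a = 0.0, b = 2.75, n = 2
h = (b - a)/n = 1.375000

Simpson's rule: (h/3)[f(x₀) + 4f(x₁) + 2f(x₂) + ... + f(xₙ)]

x_0 = 0.0000, f(x_0) = 0.000000, coefficient = 1
x_1 = 1.3750, f(x_1) = 3.574463, coefficient = 4
x_2 = 2.7500, f(x_2) = 57.191406, coefficient = 1

I ≈ (1.375000/3) × 71.489258 = 32.765910
Exact value: 31.455273
Error: 1.310636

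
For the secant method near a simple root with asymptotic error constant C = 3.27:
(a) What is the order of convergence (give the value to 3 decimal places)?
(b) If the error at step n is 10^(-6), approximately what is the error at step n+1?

(a) Secant method has superlinear convergence with order φ = (1+√5)/2 ≈ 1.618.
    This means |e_{n+1}| ≈ C|e_n|^1.618.

(b) With |e_n| = 10^(-6) and C = 3.27:
    |e_{n+1}| ≈ 3.27 × (10^(-6))^1.618 = 3.27 × 10^(-9.71)

(a) ≈ 1.618 (golden ratio); (b) |e_{n+1}| ≈ 6.402e-10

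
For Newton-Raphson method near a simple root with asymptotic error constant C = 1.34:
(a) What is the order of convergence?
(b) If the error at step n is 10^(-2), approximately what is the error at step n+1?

(a) Newton-Raphson has quadratic (order 2) convergence near simple roots.
    This means |e_{n+1}| ≈ C|e_n|².

(b) With |e_n| = 10^(-2) and C = 1.34:
    |e_{n+1}| ≈ 1.34 × (10^(-2))² = 1.34 × 10^(-4)

(a) 2 (quadratic); (b) |e_{n+1}| ≈ 1.340e-04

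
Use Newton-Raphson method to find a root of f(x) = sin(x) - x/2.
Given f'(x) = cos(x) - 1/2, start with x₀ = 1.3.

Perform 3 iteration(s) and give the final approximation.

f(x) = sin(x) - x/2
f'(x) = cos(x) - 1/2
x₀ = 1.3

Newton-Raphson formula: x_{n+1} = x_n - f(x_n)/f'(x_n)

Iteration 1:
  f(1.300000) = 0.313558
  f'(1.300000) = -0.232501
  x_1 = 1.300000 - 0.313558/(-0.232501) = 2.648631
Iteration 2:
  f(2.648631) = -0.851078
  f'(2.648631) = -1.380935
  x_2 = 2.648631 - (-0.851078)/(-1.380935) = 2.032325
Iteration 3:
  f(2.032325) = -0.120790
  f'(2.032325) = -0.945317
  x_3 = 2.032325 - (-0.120790)/(-0.945317) = 1.904548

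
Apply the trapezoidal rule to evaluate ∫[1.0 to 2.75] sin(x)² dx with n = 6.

f(x) = sin(x)²
a = 1.0, b = 2.75, n = 6
h = (b - a)/n = 0.291667

Trapezoidal rule: (h/2)[f(x₀) + 2f(x₁) + 2f(x₂) + ... + f(xₙ)]

x_0 = 1.0000, f(x_0) = 0.708073, coefficient = 1
x_1 = 1.2917, f(x_1) = 0.924089, coefficient = 2
x_2 = 1.5833, f(x_2) = 0.999843, coefficient = 2
x_3 = 1.8750, f(x_3) = 0.910280, coefficient = 2
x_4 = 2.1667, f(x_4) = 0.685022, coefficient = 2
x_5 = 2.4583, f(x_5) = 0.398570, coefficient = 2
x_6 = 2.7500, f(x_6) = 0.145665, coefficient = 1

I ≈ (0.291667/2) × 8.689345 = 1.267196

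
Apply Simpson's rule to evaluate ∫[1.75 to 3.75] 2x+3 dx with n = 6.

f(x) = 2x+3
a = 1.75, b = 3.75, n = 6
h = (b - a)/n = 0.333333

Simpson's rule: (h/3)[f(x₀) + 4f(x₁) + 2f(x₂) + ... + f(xₙ)]

x_0 = 1.7500, f(x_0) = 6.500000, coefficient = 1
x_1 = 2.0833, f(x_1) = 7.166667, coefficient = 4
x_2 = 2.4167, f(x_2) = 7.833333, coefficient = 2
x_3 = 2.7500, f(x_3) = 8.500000, coefficient = 4
x_4 = 3.0833, f(x_4) = 9.166667, coefficient = 2
x_5 = 3.4167, f(x_5) = 9.833333, coefficient = 4
x_6 = 3.7500, f(x_6) = 10.500000, coefficient = 1

I ≈ (0.333333/3) × 153.000000 = 17.000000
Exact value: 17.000000
Error: 0.000000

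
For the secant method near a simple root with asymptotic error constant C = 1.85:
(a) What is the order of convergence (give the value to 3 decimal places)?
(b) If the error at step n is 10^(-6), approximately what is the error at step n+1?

(a) Secant method has superlinear convergence with order φ = (1+√5)/2 ≈ 1.618.
    This means |e_{n+1}| ≈ C|e_n|^1.618.

(b) With |e_n| = 10^(-6) and C = 1.85:
    |e_{n+1}| ≈ 1.85 × (10^(-6))^1.618 = 1.85 × 10^(-9.71)

(a) ≈ 1.618 (golden ratio); (b) |e_{n+1}| ≈ 3.622e-10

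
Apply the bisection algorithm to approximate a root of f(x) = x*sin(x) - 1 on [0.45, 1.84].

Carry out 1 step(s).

f(x) = x*sin(x) - 1
Initial interval: [0.45, 1.84]

Iteration 1:
  c_1 = (0.450000 + 1.840000)/2 = 1.145000
  f(c_1) = f(1.145000) = 0.042763
  f(a) × f(c) < 0, new interval: [0.450000, 1.145000]

After 1 iteration(s), the approximation is c_1 = 1.145000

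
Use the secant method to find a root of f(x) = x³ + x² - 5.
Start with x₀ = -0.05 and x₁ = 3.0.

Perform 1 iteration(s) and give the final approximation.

f(x) = x³ + x² - 5
x₀ = -0.05, x₁ = 3.0

Secant formula: x_{n+1} = x_n - f(x_n)(x_n - x_{n-1})/(f(x_n) - f(x_{n-1}))

Iteration 1:
  f(-0.050000) = -4.997625
  f(3.000000) = 31.000000
  x_2 = 3.000000 - 31.000000×(3.000000 - (-0.050000))/(31.000000 - (-4.997625))
       = 0.373438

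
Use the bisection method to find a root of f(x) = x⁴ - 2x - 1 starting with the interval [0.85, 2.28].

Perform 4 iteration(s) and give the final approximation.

f(x) = x⁴ - 2x - 1
Initial interval: [0.85, 2.28]

Iteration 1:
  c_1 = (0.850000 + 2.280000)/2 = 1.565000
  f(c_1) = f(1.565000) = 1.868703
  f(a) × f(c) < 0, new interval: [0.850000, 1.565000]
Iteration 2:
  c_2 = (0.850000 + 1.565000)/2 = 1.207500
  f(c_2) = f(1.207500) = -1.289072
  f(a) × f(c) ≥ 0, new interval: [1.207500, 1.565000]
Iteration 3:
  c_3 = (1.207500 + 1.565000)/2 = 1.386250
  f(c_3) = f(1.386250) = -0.079611
  f(a) × f(c) ≥ 0, new interval: [1.386250, 1.565000]
Iteration 4:
  c_4 = (1.386250 + 1.565000)/2 = 1.475625
  f(c_4) = f(1.475625) = 0.790122
  f(a) × f(c) < 0, new interval: [1.386250, 1.475625]

After 4 iteration(s), the approximation is c_4 = 1.475625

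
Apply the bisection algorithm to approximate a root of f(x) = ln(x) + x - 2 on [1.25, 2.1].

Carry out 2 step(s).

f(x) = ln(x) + x - 2
Initial interval: [1.25, 2.1]

Iteration 1:
  c_1 = (1.250000 + 2.100000)/2 = 1.675000
  f(c_1) = f(1.675000) = 0.190813
  f(a) × f(c) < 0, new interval: [1.250000, 1.675000]
Iteration 2:
  c_2 = (1.250000 + 1.675000)/2 = 1.462500
  f(c_2) = f(1.462500) = -0.157353
  f(a) × f(c) ≥ 0, new interval: [1.462500, 1.675000]

After 2 iteration(s), the approximation is c_2 = 1.462500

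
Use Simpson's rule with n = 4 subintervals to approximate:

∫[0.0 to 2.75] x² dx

f(x) = x²
a = 0.0, b = 2.75, n = 4
h = (b - a)/n = 0.687500

Simpson's rule: (h/3)[f(x₀) + 4f(x₁) + 2f(x₂) + ... + f(xₙ)]

x_0 = 0.0000, f(x_0) = 0.000000, coefficient = 1
x_1 = 0.6875, f(x_1) = 0.472656, coefficient = 4
x_2 = 1.3750, f(x_2) = 1.890625, coefficient = 2
x_3 = 2.0625, f(x_3) = 4.253906, coefficient = 4
x_4 = 2.7500, f(x_4) = 7.562500, coefficient = 1

I ≈ (0.687500/3) × 30.250000 = 6.932292
Exact value: 6.932292
Error: 0.000000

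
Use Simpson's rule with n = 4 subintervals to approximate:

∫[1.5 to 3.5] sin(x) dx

f(x) = sin(x)
a = 1.5, b = 3.5, n = 4
h = (b - a)/n = 0.500000

Simpson's rule: (h/3)[f(x₀) + 4f(x₁) + 2f(x₂) + ... + f(xₙ)]

x_0 = 1.5000, f(x_0) = 0.997495, coefficient = 1
x_1 = 2.0000, f(x_1) = 0.909297, coefficient = 4
x_2 = 2.5000, f(x_2) = 0.598472, coefficient = 2
x_3 = 3.0000, f(x_3) = 0.141120, coefficient = 4
x_4 = 3.5000, f(x_4) = -0.350783, coefficient = 1

I ≈ (0.500000/3) × 6.045326 = 1.007554
Exact value: 1.007194
Error: 0.000360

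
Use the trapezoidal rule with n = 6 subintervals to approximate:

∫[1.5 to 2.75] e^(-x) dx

f(x) = e^(-x)
a = 1.5, b = 2.75, n = 6
h = (b - a)/n = 0.208333

Trapezoidal rule: (h/2)[f(x₀) + 2f(x₁) + 2f(x₂) + ... + f(xₙ)]

x_0 = 1.5000, f(x_0) = 0.223130, coefficient = 1
x_1 = 1.7083, f(x_1) = 0.181167, coefficient = 2
x_2 = 1.9167, f(x_2) = 0.147096, coefficient = 2
x_3 = 2.1250, f(x_3) = 0.119433, coefficient = 2
x_4 = 2.3333, f(x_4) = 0.096972, coefficient = 2
x_5 = 2.5417, f(x_5) = 0.078735, coefficient = 2
x_6 = 2.7500, f(x_6) = 0.063928, coefficient = 1

I ≈ (0.208333/2) × 1.533866 = 0.159778
Exact value: 0.159202
Error: 0.000575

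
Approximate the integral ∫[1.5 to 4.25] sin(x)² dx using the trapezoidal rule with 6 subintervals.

f(x) = sin(x)²
a = 1.5, b = 4.25, n = 6
h = (b - a)/n = 0.458333

Trapezoidal rule: (h/2)[f(x₀) + 2f(x₁) + 2f(x₂) + ... + f(xₙ)]

x_0 = 1.5000, f(x_0) = 0.994996, coefficient = 1
x_1 = 1.9583, f(x_1) = 0.857185, coefficient = 2
x_2 = 2.4167, f(x_2) = 0.439675, coefficient = 2
x_3 = 2.8750, f(x_3) = 0.069404, coefficient = 2
x_4 = 3.3333, f(x_4) = 0.036316, coefficient = 2
x_5 = 3.7917, f(x_5) = 0.366322, coefficient = 2
x_6 = 4.2500, f(x_6) = 0.801006, coefficient = 1

I ≈ (0.458333/2) × 5.333805 = 1.222330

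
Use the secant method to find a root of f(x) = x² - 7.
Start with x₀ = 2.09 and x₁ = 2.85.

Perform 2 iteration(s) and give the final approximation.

f(x) = x² - 7
x₀ = 2.09, x₁ = 2.85

Secant formula: x_{n+1} = x_n - f(x_n)(x_n - x_{n-1})/(f(x_n) - f(x_{n-1}))

Iteration 1:
  f(2.090000) = -2.631900
  f(2.850000) = 1.122500
  x_2 = 2.850000 - 1.122500×(2.850000 - 2.090000)/(1.122500 - (-2.631900))
       = 2.622773
Iteration 2:
  f(2.850000) = 1.122500
  f(2.622773) = -0.121060
  x_3 = 2.622773 - (-0.121060)×(2.622773 - 2.850000)/(-0.121060 - 1.122500)
       = 2.644894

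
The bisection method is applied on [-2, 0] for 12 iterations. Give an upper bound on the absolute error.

Bisection error bound: |error| ≤ (b-a)/2^n
|error| ≤ (0 - (-2))/2^12 = 2/2^12
|error| ≤ 0.0004882812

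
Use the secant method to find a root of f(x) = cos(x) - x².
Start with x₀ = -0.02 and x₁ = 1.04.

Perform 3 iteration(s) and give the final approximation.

f(x) = cos(x) - x²
x₀ = -0.02, x₁ = 1.04

Secant formula: x_{n+1} = x_n - f(x_n)(x_n - x_{n-1})/(f(x_n) - f(x_{n-1}))

Iteration 1:
  f(-0.020000) = 0.999400
  f(1.040000) = -0.575380
  x_2 = 1.040000 - (-0.575380)×(1.040000 - (-0.020000))/(-0.575380 - 0.999400)
       = 0.652706
Iteration 2:
  f(1.040000) = -0.575380
  f(0.652706) = 0.368418
  x_3 = 0.652706 - 0.368418×(0.652706 - 1.040000)/(0.368418 - (-0.575380))
       = 0.803889
Iteration 3:
  f(0.652706) = 0.368418
  f(0.803889) = 0.047674
  x_4 = 0.803889 - 0.047674×(0.803889 - 0.652706)/(0.047674 - 0.368418)
       = 0.826360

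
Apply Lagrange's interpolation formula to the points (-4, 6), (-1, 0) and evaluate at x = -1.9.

Lagrange interpolation formula:
P(x) = Σ yᵢ × Lᵢ(x)
where Lᵢ(x) = Π_{j≠i} (x - xⱼ)/(xᵢ - xⱼ)

L_0(-1.9) = (-1.9 - (-1))/(-4 - (-1)) = 0.300000
L_1(-1.9) = (-1.9 - (-4))/(-1 - (-4)) = 0.700000

P(-1.9) = 6×L_0(-1.9) + 0×L_1(-1.9)
P(-1.9) = 1.800000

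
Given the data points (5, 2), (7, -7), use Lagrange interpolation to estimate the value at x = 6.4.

Lagrange interpolation formula:
P(x) = Σ yᵢ × Lᵢ(x)
where Lᵢ(x) = Π_{j≠i} (x - xⱼ)/(xᵢ - xⱼ)

L_0(6.4) = (6.4 - 7)/(5 - 7) = 0.300000
L_1(6.4) = (6.4 - 5)/(7 - 5) = 0.700000

P(6.4) = 2×L_0(6.4) + (-7)×L_1(6.4)
P(6.4) = -4.300000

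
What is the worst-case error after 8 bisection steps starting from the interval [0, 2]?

Bisection error bound: |error| ≤ (b-a)/2^n
|error| ≤ (2 - 0)/2^8 = 2/2^8
|error| ≤ 0.0078125000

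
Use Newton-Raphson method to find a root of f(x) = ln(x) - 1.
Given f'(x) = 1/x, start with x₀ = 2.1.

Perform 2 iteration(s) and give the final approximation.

f(x) = ln(x) - 1
f'(x) = 1/x
x₀ = 2.1

Newton-Raphson formula: x_{n+1} = x_n - f(x_n)/f'(x_n)

Iteration 1:
  f(2.100000) = -0.258063
  f'(2.100000) = 0.476190
  x_1 = 2.100000 - (-0.258063)/0.476190 = 2.641932
Iteration 2:
  f(2.641932) = -0.028490
  f'(2.641932) = 0.378511
  x_2 = 2.641932 - (-0.028490)/0.378511 = 2.717199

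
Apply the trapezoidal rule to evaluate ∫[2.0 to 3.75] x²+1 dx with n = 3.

f(x) = x²+1
a = 2.0, b = 3.75, n = 3
h = (b - a)/n = 0.583333

Trapezoidal rule: (h/2)[f(x₀) + 2f(x₁) + 2f(x₂) + ... + f(xₙ)]

x_0 = 2.0000, f(x_0) = 5.000000, coefficient = 1
x_1 = 2.5833, f(x_1) = 7.673611, coefficient = 2
x_2 = 3.1667, f(x_2) = 11.027778, coefficient = 2
x_3 = 3.7500, f(x_3) = 15.062500, coefficient = 1

I ≈ (0.583333/2) × 57.465278 = 16.760706
Exact value: 16.661458
Error: 0.099248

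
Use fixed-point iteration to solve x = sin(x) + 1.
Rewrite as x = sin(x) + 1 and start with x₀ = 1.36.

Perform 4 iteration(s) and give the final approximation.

Equation: x = sin(x) + 1
Fixed-point form: x = sin(x) + 1
x₀ = 1.36

x_1 = g(1.360000) = 1.977865
x_2 = g(1.977865) = 1.918285
x_3 = g(1.918285) = 1.940231
x_4 = g(1.940231) = 1.932532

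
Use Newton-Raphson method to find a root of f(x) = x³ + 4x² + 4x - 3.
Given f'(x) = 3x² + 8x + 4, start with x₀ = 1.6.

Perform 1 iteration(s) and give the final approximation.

f(x) = x³ + 4x² + 4x - 3
f'(x) = 3x² + 8x + 4
x₀ = 1.6

Newton-Raphson formula: x_{n+1} = x_n - f(x_n)/f'(x_n)

Iteration 1:
  f(1.600000) = 17.736000
  f'(1.600000) = 24.480000
  x_1 = 1.600000 - 17.736000/24.480000 = 0.875490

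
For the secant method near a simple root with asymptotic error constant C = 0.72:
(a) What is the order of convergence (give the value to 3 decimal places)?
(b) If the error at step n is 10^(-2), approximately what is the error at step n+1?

(a) Secant method has superlinear convergence with order φ = (1+√5)/2 ≈ 1.618.
    This means |e_{n+1}| ≈ C|e_n|^1.618.

(b) With |e_n| = 10^(-2) and C = 0.72:
    |e_{n+1}| ≈ 0.72 × (10^(-2))^1.618 = 0.72 × 10^(-3.24)

(a) ≈ 1.618 (golden ratio); (b) |e_{n+1}| ≈ 4.181e-04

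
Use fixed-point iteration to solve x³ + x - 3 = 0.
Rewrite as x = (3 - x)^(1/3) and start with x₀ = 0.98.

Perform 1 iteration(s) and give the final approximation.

Equation: x³ + x - 3 = 0
Fixed-point form: x = (3 - x)^(1/3)
x₀ = 0.98

x_1 = g(0.980000) = 1.264107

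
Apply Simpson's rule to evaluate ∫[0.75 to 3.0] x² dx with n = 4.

f(x) = x²
a = 0.75, b = 3.0, n = 4
h = (b - a)/n = 0.562500

Simpson's rule: (h/3)[f(x₀) + 4f(x₁) + 2f(x₂) + ... + f(xₙ)]

x_0 = 0.7500, f(x_0) = 0.562500, coefficient = 1
x_1 = 1.3125, f(x_1) = 1.722656, coefficient = 4
x_2 = 1.8750, f(x_2) = 3.515625, coefficient = 2
x_3 = 2.4375, f(x_3) = 5.941406, coefficient = 4
x_4 = 3.0000, f(x_4) = 9.000000, coefficient = 1

I ≈ (0.562500/3) × 47.250000 = 8.859375
Exact value: 8.859375
Error: 0.000000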